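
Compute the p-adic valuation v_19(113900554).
v_19(113900554) = 5

v_19(n) is the largest exponent k such that 19^k divides n. Factor out: 113900554 = 19^5 · 46. (Sign doesn't affect v_p.) So v_19(113900554) = 5.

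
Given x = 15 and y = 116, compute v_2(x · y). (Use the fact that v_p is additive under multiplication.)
v_2(1740) = 2

v_p(x) = 0 (factor: 15 = 2^0 · 15); v_p(y) = 2 (factor: 116 = 2^2 · 29). Additivity: v_p(xy) = v_p(x) + v_p(y) = 0 + 2 = 2. (Direct check: xy = 1740 = 2^2 · (435).)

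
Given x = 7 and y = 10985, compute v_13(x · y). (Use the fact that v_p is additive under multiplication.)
v_13(76895) = 3

v_p(x) = 0 (factor: 7 = 13^0 · 7); v_p(y) = 3 (factor: 10985 = 13^3 · 5). Additivity: v_p(xy) = v_p(x) + v_p(y) = 0 + 3 = 3. (Direct check: xy = 76895 = 13^3 · (35).)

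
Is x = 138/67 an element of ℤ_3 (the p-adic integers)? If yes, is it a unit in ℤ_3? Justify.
x ∈ ℤ_3 but not a unit; v_3(x) = 1 > 0

ℤ_3 = {x ∈ ℚ_3 : v_3(x) ≥ 0} and ℤ_3^× = {x ∈ ℤ_3 : v_3(x) = 0}. Here v_3(138/67) = v_3(num) − v_3(den) = 1; compare against these criteria.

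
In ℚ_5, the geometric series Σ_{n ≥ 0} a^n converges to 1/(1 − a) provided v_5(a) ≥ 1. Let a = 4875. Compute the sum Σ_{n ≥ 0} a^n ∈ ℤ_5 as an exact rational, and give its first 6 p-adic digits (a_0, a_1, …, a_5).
Σ a^n = 1/(1 − a) = -1/4874;  first 6 digits = (1, 0, 0, 4, 2, 1)

v_5(a) = 3 ≥ 1, so the series converges in ℤ_5 to 1/(1 − a) = 1/(1 − 4875) = -1/4874. Expand this rational in ℤ_5: compute digits iteratively via d_i = x_i mod 5, x_{i+1} = (x_i − d_i)/5. The first 6 digits are (1, 0, 0, 4, 2, 1).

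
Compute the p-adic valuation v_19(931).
v_19(931) = 1

v_19(n) is the largest exponent k such that 19^k divides n. Factor out: 931 = 19^1 · 49. (Sign doesn't affect v_p.) So v_19(931) = 1.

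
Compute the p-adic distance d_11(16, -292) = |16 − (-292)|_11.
d_11(16, -292) = 1/11

Step 1 — x − y = 16 − (-292) = 308. Step 2 — v_11(308) = 1 (factor: 308 = (11^1 · 28); the sign does not affect v_p). Step 3 — |x − y|_11 = 11^{-1} = 1/11.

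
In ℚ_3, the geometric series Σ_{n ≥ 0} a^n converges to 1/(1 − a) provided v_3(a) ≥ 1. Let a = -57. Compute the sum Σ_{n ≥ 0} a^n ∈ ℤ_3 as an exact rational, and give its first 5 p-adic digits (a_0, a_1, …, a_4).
Σ a^n = 1/(1 − a) = 1/58;  first 5 digits = (1, 2, 0, 0, 1)

v_3(a) = 1 ≥ 1, so the series converges in ℤ_3 to 1/(1 − a) = 1/(1 − (-57)) = 1/58. Expand this rational in ℤ_3: compute digits iteratively via d_i = x_i mod 3, x_{i+1} = (x_i − d_i)/3. The first 5 digits are (1, 2, 0, 0, 1).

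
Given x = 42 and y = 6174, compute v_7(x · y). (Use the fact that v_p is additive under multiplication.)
v_7(259308) = 4

v_p(x) = 1 (factor: 42 = 7^1 · 6); v_p(y) = 3 (factor: 6174 = 7^3 · 18). Additivity: v_p(xy) = v_p(x) + v_p(y) = 1 + 3 = 4. (Direct check: xy = 259308 = 7^4 · (108).)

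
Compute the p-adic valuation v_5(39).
v_5(39) = 0

v_5(n) is the largest exponent k such that 5^k divides n. Factor out: 39 = 5^0 · 39. (Sign doesn't affect v_p.) So v_5(39) = 0.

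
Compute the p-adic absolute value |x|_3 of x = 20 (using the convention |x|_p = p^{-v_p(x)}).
|20|_3 = 1

Step 1 — compute v_3(x) by factoring powers of 3 out of the numerator and denominator: v_3(20) = 0. Step 2 — apply |x|_p = p^{-v_p(x)} = 3^{0} = 1.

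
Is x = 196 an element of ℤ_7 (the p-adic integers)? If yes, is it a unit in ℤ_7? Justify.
x ∈ ℤ_7 but not a unit; v_7(x) = 2 > 0

ℤ_7 = {x ∈ ℚ_7 : v_7(x) ≥ 0} and ℤ_7^× = {x ∈ ℤ_7 : v_7(x) = 0}. Here v_7(196) = v_7(num) − v_7(den) = 2; compare against these criteria.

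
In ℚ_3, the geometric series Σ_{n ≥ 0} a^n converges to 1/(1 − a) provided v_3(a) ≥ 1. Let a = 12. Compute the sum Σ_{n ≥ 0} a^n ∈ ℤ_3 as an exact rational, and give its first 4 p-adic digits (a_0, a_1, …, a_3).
Σ a^n = 1/(1 − a) = -1/11;  first 4 digits = (1, 1, 2, 0)

v_3(a) = 1 ≥ 1, so the series converges in ℤ_3 to 1/(1 − a) = 1/(1 − 12) = -1/11. Expand this rational in ℤ_3: compute digits iteratively via d_i = x_i mod 3, x_{i+1} = (x_i − d_i)/3. The first 4 digits are (1, 1, 2, 0).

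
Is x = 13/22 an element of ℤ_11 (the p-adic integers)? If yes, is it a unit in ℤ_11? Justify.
x ∉ ℤ_11 (v_11(x) = -1 < 0)

ℤ_11 = {x ∈ ℚ_11 : v_11(x) ≥ 0} and ℤ_11^× = {x ∈ ℤ_11 : v_11(x) = 0}. Here v_11(13/22) = v_11(num) − v_11(den) = -1; compare against these criteria.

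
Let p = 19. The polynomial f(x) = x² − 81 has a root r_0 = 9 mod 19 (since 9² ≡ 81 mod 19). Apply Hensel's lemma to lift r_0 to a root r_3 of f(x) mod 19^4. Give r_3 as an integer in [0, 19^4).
r_3 = 9 (mod 130321)

Hensel's recurrence: r_{i+1} = r_i − f(r_i)·(f′(r_i))^{-1} mod 19^{i+2}, with f′(x) = 2x. Iterate:
  r_0 = 9 (mod 19)
  r_1 = 9 (mod 361)
  r_2 = 9 (mod 6859)
  r_3 = 9 (mod 130321)
Final: r_3 = 9, and one checks f(r_3) ≡ 0 mod 19^4.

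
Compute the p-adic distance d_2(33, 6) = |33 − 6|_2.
d_2(33, 6) = 1

Step 1 — x − y = 33 − 6 = 27. Step 2 — v_2(27) = 0 (factor: 27 = (2^0 · 27); the sign does not affect v_p). Step 3 — |x − y|_2 = 2^{0} = 1.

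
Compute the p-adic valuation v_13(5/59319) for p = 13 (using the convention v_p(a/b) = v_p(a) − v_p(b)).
v_13(5/59319) = -3

Factor powers of 13 from the numerator and denominator of the reduced fraction: 5 = 13^0 · 5 and 59319 = 13^3 · 27. Apply v_p(a/b) = v_p(a) − v_p(b): v_13(5/59319) = 0 − 3 = -3.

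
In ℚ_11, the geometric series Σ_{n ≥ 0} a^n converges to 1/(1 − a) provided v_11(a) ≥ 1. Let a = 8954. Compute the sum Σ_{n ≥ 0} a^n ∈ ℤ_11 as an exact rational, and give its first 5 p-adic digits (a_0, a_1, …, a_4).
Σ a^n = 1/(1 − a) = -1/8953;  first 5 digits = (1, 0, 8, 6, 9)

v_11(a) = 2 ≥ 1, so the series converges in ℤ_11 to 1/(1 − a) = 1/(1 − 8954) = -1/8953. Expand this rational in ℤ_11: compute digits iteratively via d_i = x_i mod 11, x_{i+1} = (x_i − d_i)/11. The first 5 digits are (1, 0, 8, 6, 9).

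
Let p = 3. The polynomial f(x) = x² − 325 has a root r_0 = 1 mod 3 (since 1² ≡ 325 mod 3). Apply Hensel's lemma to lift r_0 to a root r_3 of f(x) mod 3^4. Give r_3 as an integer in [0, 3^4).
r_3 = 1 (mod 81)

Hensel's recurrence: r_{i+1} = r_i − f(r_i)·(f′(r_i))^{-1} mod 3^{i+2}, with f′(x) = 2x. Iterate:
  r_0 = 1 (mod 3)
  r_1 = 1 (mod 9)
  r_2 = 1 (mod 27)
  r_3 = 1 (mod 81)
Final: r_3 = 1, and one checks f(r_3) ≡ 0 mod 3^4.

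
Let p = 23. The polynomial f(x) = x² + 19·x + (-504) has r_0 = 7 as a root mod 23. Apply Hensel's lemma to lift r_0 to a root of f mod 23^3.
r_2 = 7551 (mod 12167)

Hensel: r_{i+1} = r_i − f(r_i)·(f′(r_i))^{-1} mod 23^{i+2}, f′(x) = 2x + 19. Iterate:
  r_0 = 7 (mod 23)
  r_1 = 145 (mod 529)
  r_2 = 7551 (mod 12167)
Final: r = 7551 satisfies f(r) ≡ 0 mod 23^3.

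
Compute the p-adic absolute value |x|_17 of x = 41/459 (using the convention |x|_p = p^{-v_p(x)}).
|41/459|_17 = 17

Step 1 — compute v_17(x) by factoring powers of 17 out of the numerator and denominator: v_17(41/459) = -1. Step 2 — apply |x|_p = p^{-v_p(x)} = 17^{1} = 17.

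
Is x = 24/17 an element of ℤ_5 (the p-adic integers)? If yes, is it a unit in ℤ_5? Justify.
x ∈ ℤ_5^× (unit); v_5(x) = 0

ℤ_5 = {x ∈ ℚ_5 : v_5(x) ≥ 0} and ℤ_5^× = {x ∈ ℤ_5 : v_5(x) = 0}. Here v_5(24/17) = v_5(num) − v_5(den) = 0; compare against these criteria.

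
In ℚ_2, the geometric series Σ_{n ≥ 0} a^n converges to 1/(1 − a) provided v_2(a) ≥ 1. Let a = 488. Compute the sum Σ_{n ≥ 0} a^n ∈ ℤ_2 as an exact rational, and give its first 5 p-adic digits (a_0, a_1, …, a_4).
Σ a^n = 1/(1 − a) = -1/487;  first 5 digits = (1, 0, 0, 1, 0)

v_2(a) = 3 ≥ 1, so the series converges in ℤ_2 to 1/(1 − a) = 1/(1 − 488) = -1/487. Expand this rational in ℤ_2: compute digits iteratively via d_i = x_i mod 2, x_{i+1} = (x_i − d_i)/2. The first 5 digits are (1, 0, 0, 1, 0).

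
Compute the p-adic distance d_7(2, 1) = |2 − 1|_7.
d_7(2, 1) = 1

Step 1 — x − y = 2 − 1 = 1. Step 2 — v_7(1) = 0 (factor: 1 = (7^0 · 1); the sign does not affect v_p). Step 3 — |x − y|_7 = 7^{0} = 1.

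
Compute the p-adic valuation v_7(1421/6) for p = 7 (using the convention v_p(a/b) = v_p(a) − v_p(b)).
v_7(1421/6) = 2

Factor powers of 7 from the numerator and denominator of the reduced fraction: 1421 = 7^2 · 29 and 6 = 7^0 · 6. Apply v_p(a/b) = v_p(a) − v_p(b): v_7(1421/6) = 2 − 0 = 2.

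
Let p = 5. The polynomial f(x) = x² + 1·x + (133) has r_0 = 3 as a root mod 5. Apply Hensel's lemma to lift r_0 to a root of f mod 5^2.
r_1 = 18 (mod 25)

Hensel: r_{i+1} = r_i − f(r_i)·(f′(r_i))^{-1} mod 5^{i+2}, f′(x) = 2x + 1. Iterate:
  r_0 = 3 (mod 5)
  r_1 = 18 (mod 25)
Final: r = 18 satisfies f(r) ≡ 0 mod 5^2.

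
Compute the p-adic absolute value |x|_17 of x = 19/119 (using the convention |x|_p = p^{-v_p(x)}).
|19/119|_17 = 17

Step 1 — compute v_17(x) by factoring powers of 17 out of the numerator and denominator: v_17(19/119) = -1. Step 2 — apply |x|_p = p^{-v_p(x)} = 17^{1} = 17.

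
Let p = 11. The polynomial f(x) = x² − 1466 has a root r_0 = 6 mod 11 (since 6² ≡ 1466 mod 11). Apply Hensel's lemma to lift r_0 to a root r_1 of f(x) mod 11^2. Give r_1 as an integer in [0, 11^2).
r_1 = 105 (mod 121)

Hensel's recurrence: r_{i+1} = r_i − f(r_i)·(f′(r_i))^{-1} mod 11^{i+2}, with f′(x) = 2x. Iterate:
  r_0 = 6 (mod 11)
  r_1 = 105 (mod 121)
Final: r_1 = 105, and one checks f(r_1) ≡ 0 mod 11^2.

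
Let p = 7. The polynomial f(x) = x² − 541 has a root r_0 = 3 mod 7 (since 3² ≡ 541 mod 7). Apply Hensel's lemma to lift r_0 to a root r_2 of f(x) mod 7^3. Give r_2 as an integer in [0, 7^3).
r_2 = 255 (mod 343)

Hensel's recurrence: r_{i+1} = r_i − f(r_i)·(f′(r_i))^{-1} mod 7^{i+2}, with f′(x) = 2x. Iterate:
  r_0 = 3 (mod 7)
  r_1 = 10 (mod 49)
  r_2 = 255 (mod 343)
Final: r_2 = 255, and one checks f(r_2) ≡ 0 mod 7^3.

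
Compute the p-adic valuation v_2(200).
v_2(200) = 3

v_2(n) is the largest exponent k such that 2^k divides n. Factor out: 200 = 2^3 · 25. (Sign doesn't affect v_p.) So v_2(200) = 3.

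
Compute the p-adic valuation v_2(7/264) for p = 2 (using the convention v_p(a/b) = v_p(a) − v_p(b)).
v_2(7/264) = -3

Factor powers of 2 from the numerator and denominator of the reduced fraction: 7 = 2^0 · 7 and 264 = 2^3 · 33. Apply v_p(a/b) = v_p(a) − v_p(b): v_2(7/264) = 0 − 3 = -3.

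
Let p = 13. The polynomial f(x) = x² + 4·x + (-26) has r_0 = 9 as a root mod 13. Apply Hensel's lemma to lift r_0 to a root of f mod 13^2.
r_1 = 74 (mod 169)

Hensel: r_{i+1} = r_i − f(r_i)·(f′(r_i))^{-1} mod 13^{i+2}, f′(x) = 2x + 4. Iterate:
  r_0 = 9 (mod 13)
  r_1 = 74 (mod 169)
Final: r = 74 satisfies f(r) ≡ 0 mod 13^2.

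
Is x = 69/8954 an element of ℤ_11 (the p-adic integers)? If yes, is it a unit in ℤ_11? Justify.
x ∉ ℤ_11 (v_11(x) = -2 < 0)

ℤ_11 = {x ∈ ℚ_11 : v_11(x) ≥ 0} and ℤ_11^× = {x ∈ ℤ_11 : v_11(x) = 0}. Here v_11(69/8954) = v_11(num) − v_11(den) = -2; compare against these criteria.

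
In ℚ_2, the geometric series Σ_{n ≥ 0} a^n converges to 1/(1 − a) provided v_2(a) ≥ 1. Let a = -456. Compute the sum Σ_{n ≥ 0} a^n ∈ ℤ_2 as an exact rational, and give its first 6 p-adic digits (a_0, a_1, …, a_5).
Σ a^n = 1/(1 − a) = 1/457;  first 6 digits = (1, 0, 0, 1, 1, 1)

v_2(a) = 3 ≥ 1, so the series converges in ℤ_2 to 1/(1 − a) = 1/(1 − (-456)) = 1/457. Expand this rational in ℤ_2: compute digits iteratively via d_i = x_i mod 2, x_{i+1} = (x_i − d_i)/2. The first 6 digits are (1, 0, 0, 1, 1, 1).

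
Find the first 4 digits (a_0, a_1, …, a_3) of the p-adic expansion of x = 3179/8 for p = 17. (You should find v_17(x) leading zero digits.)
(a_0, …, a_3) = (0, 0, 12, 10)

v_17(3179/8) = 2, so a_0 = ... = a_1 = 0. Factor out: x = 17^2 · u with u = 11/8 a unit in ℤ_17. Expand u iteratively via a_{v+i} = u_i mod 17, u_{i+1} = (u_i − a_{v+i})/17:
  u_0 = 11/8;  a_2 = 12;  u_1 = (u_0 − 12)/17 = -5/8
  u_1 = -5/8;  a_3 = 10;  u_2 = (u_1 − 10)/17 = -5/8
Digits: (0, 0, 12, 10).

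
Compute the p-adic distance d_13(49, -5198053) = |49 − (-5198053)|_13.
d_13(49, -5198053) = 1/371293

Step 1 — x − y = 49 − (-5198053) = 5198102. Step 2 — v_13(5198102) = 5 (factor: 5198102 = (13^5 · 14); the sign does not affect v_p). Step 3 — |x − y|_13 = 13^{-5} = 1/371293.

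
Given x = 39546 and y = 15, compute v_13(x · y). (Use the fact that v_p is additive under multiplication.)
v_13(593190) = 3

v_p(x) = 3 (factor: 39546 = 13^3 · 18); v_p(y) = 0 (factor: 15 = 13^0 · 15). Additivity: v_p(xy) = v_p(x) + v_p(y) = 3 + 0 = 3. (Direct check: xy = 593190 = 13^3 · (270).)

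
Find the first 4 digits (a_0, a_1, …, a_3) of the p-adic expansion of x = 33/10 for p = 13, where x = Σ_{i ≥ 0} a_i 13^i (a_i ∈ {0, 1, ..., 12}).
(a_0, …, a_3) = (2, 4, 1, 9)

v_13(33/10) = 0 (numerator and denominator both coprime to 13), so x ∈ ℤ_13^×. Compute digits iteratively via a_i = x_i mod 13, x_{i+1} = (x_i − a_i)/13, with x_0 = x:
  x_0 = 33/10;  a_0 = 2;  x_1 = (x_0 − 2)/13 = 1/10
  x_1 = 1/10;  a_1 = 4;  x_2 = (x_1 − 4)/13 = -3/10
  x_2 = -3/10;  a_2 = 1;  x_3 = (x_2 − 1)/13 = -1/10
  x_3 = -1/10;  a_3 = 9;  x_4 = (x_3 − 9)/13 = -7/10
Digits: (2, 4, 1, 9).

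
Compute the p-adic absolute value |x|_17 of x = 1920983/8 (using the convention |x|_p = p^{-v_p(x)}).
|1920983/8|_17 = 1/83521

Step 1 — compute v_17(x) by factoring powers of 17 out of the numerator and denominator: v_17(1920983/8) = 4. Step 2 — apply |x|_p = p^{-v_p(x)} = 17^{-4} = 1/83521.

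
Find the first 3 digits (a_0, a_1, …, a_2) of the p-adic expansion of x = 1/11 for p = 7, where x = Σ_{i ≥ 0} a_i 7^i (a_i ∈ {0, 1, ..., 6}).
(a_0, …, a_2) = (2, 1, 3)

v_7(1/11) = 0 (numerator and denominator both coprime to 7), so x ∈ ℤ_7^×. Compute digits iteratively via a_i = x_i mod 7, x_{i+1} = (x_i − a_i)/7, with x_0 = x:
  x_0 = 1/11;  a_0 = 2;  x_1 = (x_0 − 2)/7 = -3/11
  x_1 = -3/11;  a_1 = 1;  x_2 = (x_1 − 1)/7 = -2/11
  x_2 = -2/11;  a_2 = 3;  x_3 = (x_2 − 3)/7 = -5/11
Digits: (2, 1, 3).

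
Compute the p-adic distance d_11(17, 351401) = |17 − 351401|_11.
d_11(17, 351401) = 1/14641

Step 1 — x − y = 17 − 351401 = -351384. Step 2 — v_11(-351384) = 4 (factor: -351384 = −(11^4 · 24); the sign does not affect v_p). Step 3 — |x − y|_11 = 11^{-4} = 1/14641.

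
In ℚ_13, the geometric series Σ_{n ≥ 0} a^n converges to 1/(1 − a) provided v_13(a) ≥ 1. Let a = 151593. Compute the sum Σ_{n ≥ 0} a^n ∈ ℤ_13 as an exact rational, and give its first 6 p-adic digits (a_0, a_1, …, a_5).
Σ a^n = 1/(1 − a) = -1/151592;  first 6 digits = (1, 0, 0, 4, 5, 0)

v_13(a) = 3 ≥ 1, so the series converges in ℤ_13 to 1/(1 − a) = 1/(1 − 151593) = -1/151592. Expand this rational in ℤ_13: compute digits iteratively via d_i = x_i mod 13, x_{i+1} = (x_i − d_i)/13. The first 6 digits are (1, 0, 0, 4, 5, 0).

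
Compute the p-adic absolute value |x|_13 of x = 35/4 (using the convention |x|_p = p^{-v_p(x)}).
|35/4|_13 = 1

Step 1 — compute v_13(x) by factoring powers of 13 out of the numerator and denominator: v_13(35/4) = 0. Step 2 — apply |x|_p = p^{-v_p(x)} = 13^{0} = 1.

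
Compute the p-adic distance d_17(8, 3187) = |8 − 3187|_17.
d_17(8, 3187) = 1/289

Step 1 — x − y = 8 − 3187 = -3179. Step 2 — v_17(-3179) = 2 (factor: -3179 = −(17^2 · 11); the sign does not affect v_p). Step 3 — |x − y|_17 = 17^{-2} = 1/289.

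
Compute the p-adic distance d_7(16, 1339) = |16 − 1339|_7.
d_7(16, 1339) = 1/49

Step 1 — x − y = 16 − 1339 = -1323. Step 2 — v_7(-1323) = 2 (factor: -1323 = −(7^2 · 27); the sign does not affect v_p). Step 3 — |x − y|_7 = 7^{-2} = 1/49.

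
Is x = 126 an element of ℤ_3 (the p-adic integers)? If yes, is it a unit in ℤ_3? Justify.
x ∈ ℤ_3 but not a unit; v_3(x) = 2 > 0

ℤ_3 = {x ∈ ℚ_3 : v_3(x) ≥ 0} and ℤ_3^× = {x ∈ ℤ_3 : v_3(x) = 0}. Here v_3(126) = v_3(num) − v_3(den) = 2; compare against these criteria.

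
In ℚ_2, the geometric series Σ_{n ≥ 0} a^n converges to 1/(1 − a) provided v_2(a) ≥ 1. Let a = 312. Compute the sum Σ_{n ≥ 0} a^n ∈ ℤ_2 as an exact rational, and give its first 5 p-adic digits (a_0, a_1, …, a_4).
Σ a^n = 1/(1 − a) = -1/311;  first 5 digits = (1, 0, 0, 1, 1)

v_2(a) = 3 ≥ 1, so the series converges in ℤ_2 to 1/(1 − a) = 1/(1 − 312) = -1/311. Expand this rational in ℤ_2: compute digits iteratively via d_i = x_i mod 2, x_{i+1} = (x_i − d_i)/2. The first 5 digits are (1, 0, 0, 1, 1).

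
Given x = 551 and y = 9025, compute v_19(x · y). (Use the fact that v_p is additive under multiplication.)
v_19(4972775) = 3

v_p(x) = 1 (factor: 551 = 19^1 · 29); v_p(y) = 2 (factor: 9025 = 19^2 · 25). Additivity: v_p(xy) = v_p(x) + v_p(y) = 1 + 2 = 3. (Direct check: xy = 4972775 = 19^3 · (725).)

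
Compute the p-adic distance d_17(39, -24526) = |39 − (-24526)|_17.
d_17(39, -24526) = 1/4913

Step 1 — x − y = 39 − (-24526) = 24565. Step 2 — v_17(24565) = 3 (factor: 24565 = (17^3 · 5); the sign does not affect v_p). Step 3 — |x − y|_17 = 17^{-3} = 1/4913.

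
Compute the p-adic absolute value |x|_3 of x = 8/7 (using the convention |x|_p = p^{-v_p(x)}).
|8/7|_3 = 1

Step 1 — compute v_3(x) by factoring powers of 3 out of the numerator and denominator: v_3(8/7) = 0. Step 2 — apply |x|_p = p^{-v_p(x)} = 3^{0} = 1.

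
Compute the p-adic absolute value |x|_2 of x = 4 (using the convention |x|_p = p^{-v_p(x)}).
|4|_2 = 1/4

Step 1 — compute v_2(x) by factoring powers of 2 out of the numerator and denominator: v_2(4) = 2. Step 2 — apply |x|_p = p^{-v_p(x)} = 2^{-2} = 1/4.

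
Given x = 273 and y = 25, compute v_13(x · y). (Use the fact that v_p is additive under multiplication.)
v_13(6825) = 1

v_p(x) = 1 (factor: 273 = 13^1 · 21); v_p(y) = 0 (factor: 25 = 13^0 · 25). Additivity: v_p(xy) = v_p(x) + v_p(y) = 1 + 0 = 1. (Direct check: xy = 6825 = 13^1 · (525).)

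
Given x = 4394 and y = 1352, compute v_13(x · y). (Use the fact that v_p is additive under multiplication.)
v_13(5940688) = 5

v_p(x) = 3 (factor: 4394 = 13^3 · 2); v_p(y) = 2 (factor: 1352 = 13^2 · 8). Additivity: v_p(xy) = v_p(x) + v_p(y) = 3 + 2 = 5. (Direct check: xy = 5940688 = 13^5 · (16).)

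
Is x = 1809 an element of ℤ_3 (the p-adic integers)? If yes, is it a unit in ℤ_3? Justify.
x ∈ ℤ_3 but not a unit; v_3(x) = 3 > 0

ℤ_3 = {x ∈ ℚ_3 : v_3(x) ≥ 0} and ℤ_3^× = {x ∈ ℤ_3 : v_3(x) = 0}. Here v_3(1809) = v_3(num) − v_3(den) = 3; compare against these criteria.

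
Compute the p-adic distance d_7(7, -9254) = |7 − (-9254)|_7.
d_7(7, -9254) = 1/343

Step 1 — x − y = 7 − (-9254) = 9261. Step 2 — v_7(9261) = 3 (factor: 9261 = (7^3 · 27); the sign does not affect v_p). Step 3 — |x − y|_7 = 7^{-3} = 1/343.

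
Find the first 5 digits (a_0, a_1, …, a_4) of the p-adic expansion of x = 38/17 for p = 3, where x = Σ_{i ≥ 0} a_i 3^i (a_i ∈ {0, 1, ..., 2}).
(a_0, …, a_4) = (1, 2, 0, 0, 1)

v_3(38/17) = 0 (numerator and denominator both coprime to 3), so x ∈ ℤ_3^×. Compute digits iteratively via a_i = x_i mod 3, x_{i+1} = (x_i − a_i)/3, with x_0 = x:
  x_0 = 38/17;  a_0 = 1;  x_1 = (x_0 − 1)/3 = 7/17
  x_1 = 7/17;  a_1 = 2;  x_2 = (x_1 − 2)/3 = -9/17
  x_2 = -9/17;  a_2 = 0;  x_3 = (x_2 − 0)/3 = -3/17
  x_3 = -3/17;  a_3 = 0;  x_4 = (x_3 − 0)/3 = -1/17
  x_4 = -1/17;  a_4 = 1;  x_5 = (x_4 − 1)/3 = -6/17
Digits: (1, 2, 0, 0, 1).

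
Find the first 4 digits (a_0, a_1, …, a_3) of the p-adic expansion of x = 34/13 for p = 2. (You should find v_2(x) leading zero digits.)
(a_0, …, a_3) = (0, 1, 0, 1)

v_2(34/13) = 1, so a_0 = ... = a_0 = 0. Factor out: x = 2^1 · u with u = 17/13 a unit in ℤ_2. Expand u iteratively via a_{v+i} = u_i mod 2, u_{i+1} = (u_i − a_{v+i})/2:
  u_0 = 17/13;  a_1 = 1;  u_1 = (u_0 − 1)/2 = 2/13
  u_1 = 2/13;  a_2 = 0;  u_2 = (u_1 − 0)/2 = 1/13
  u_2 = 1/13;  a_3 = 1;  u_3 = (u_2 − 1)/2 = -6/13
Digits: (0, 1, 0, 1).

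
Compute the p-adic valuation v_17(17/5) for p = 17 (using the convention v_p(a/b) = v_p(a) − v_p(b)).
v_17(17/5) = 1

Factor powers of 17 from the numerator and denominator of the reduced fraction: 17 = 17^1 · 1 and 5 = 17^0 · 5. Apply v_p(a/b) = v_p(a) − v_p(b): v_17(17/5) = 1 − 0 = 1.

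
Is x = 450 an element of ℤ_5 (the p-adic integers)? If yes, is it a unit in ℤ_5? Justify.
x ∈ ℤ_5 but not a unit; v_5(x) = 2 > 0

ℤ_5 = {x ∈ ℚ_5 : v_5(x) ≥ 0} and ℤ_5^× = {x ∈ ℤ_5 : v_5(x) = 0}. Here v_5(450) = v_5(num) − v_5(den) = 2; compare against these criteria.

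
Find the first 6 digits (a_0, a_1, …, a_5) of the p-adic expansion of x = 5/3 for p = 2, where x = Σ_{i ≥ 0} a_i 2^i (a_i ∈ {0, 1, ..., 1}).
(a_0, …, a_5) = (1, 1, 1, 0, 1, 0)

v_2(5/3) = 0 (numerator and denominator both coprime to 2), so x ∈ ℤ_2^×. Compute digits iteratively via a_i = x_i mod 2, x_{i+1} = (x_i − a_i)/2, with x_0 = x:
  x_0 = 5/3;  a_0 = 1;  x_1 = (x_0 − 1)/2 = 1/3
  x_1 = 1/3;  a_1 = 1;  x_2 = (x_1 − 1)/2 = -1/3
  x_2 = -1/3;  a_2 = 1;  x_3 = (x_2 − 1)/2 = -2/3
  x_3 = -2/3;  a_3 = 0;  x_4 = (x_3 − 0)/2 = -1/3
  x_4 = -1/3;  a_4 = 1;  x_5 = (x_4 − 1)/2 = -2/3
  x_5 = -2/3;  a_5 = 0;  x_6 = (x_5 − 0)/2 = -1/3
Digits: (1, 1, 1, 0, 1, 0).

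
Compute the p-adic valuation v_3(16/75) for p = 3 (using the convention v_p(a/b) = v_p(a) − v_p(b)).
v_3(16/75) = -1

Factor powers of 3 from the numerator and denominator of the reduced fraction: 16 = 3^0 · 16 and 75 = 3^1 · 25. Apply v_p(a/b) = v_p(a) − v_p(b): v_3(16/75) = 0 − 1 = -1.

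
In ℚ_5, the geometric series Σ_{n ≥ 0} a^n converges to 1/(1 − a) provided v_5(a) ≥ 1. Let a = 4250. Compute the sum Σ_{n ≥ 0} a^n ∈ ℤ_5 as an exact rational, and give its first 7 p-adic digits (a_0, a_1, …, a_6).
Σ a^n = 1/(1 − a) = -1/4249;  first 7 digits = (1, 0, 0, 4, 1, 1, 1)

v_5(a) = 3 ≥ 1, so the series converges in ℤ_5 to 1/(1 − a) = 1/(1 − 4250) = -1/4249. Expand this rational in ℤ_5: compute digits iteratively via d_i = x_i mod 5, x_{i+1} = (x_i − d_i)/5. The first 7 digits are (1, 0, 0, 4, 1, 1, 1).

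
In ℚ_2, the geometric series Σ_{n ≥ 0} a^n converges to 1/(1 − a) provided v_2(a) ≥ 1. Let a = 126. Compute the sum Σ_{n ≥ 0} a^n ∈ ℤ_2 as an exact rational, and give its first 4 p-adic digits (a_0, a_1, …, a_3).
Σ a^n = 1/(1 − a) = -1/125;  first 4 digits = (1, 1, 0, 1)

v_2(a) = 1 ≥ 1, so the series converges in ℤ_2 to 1/(1 − a) = 1/(1 − 126) = -1/125. Expand this rational in ℤ_2: compute digits iteratively via d_i = x_i mod 2, x_{i+1} = (x_i − d_i)/2. The first 4 digits are (1, 1, 0, 1).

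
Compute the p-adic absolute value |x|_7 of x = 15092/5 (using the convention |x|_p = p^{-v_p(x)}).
|15092/5|_7 = 1/343

Step 1 — compute v_7(x) by factoring powers of 7 out of the numerator and denominator: v_7(15092/5) = 3. Step 2 — apply |x|_p = p^{-v_p(x)} = 7^{-3} = 1/343.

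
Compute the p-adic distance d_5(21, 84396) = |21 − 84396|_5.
d_5(21, 84396) = 1/3125

Step 1 — x − y = 21 − 84396 = -84375. Step 2 — v_5(-84375) = 5 (factor: -84375 = −(5^5 · 27); the sign does not affect v_p). Step 3 — |x − y|_5 = 5^{-5} = 1/3125.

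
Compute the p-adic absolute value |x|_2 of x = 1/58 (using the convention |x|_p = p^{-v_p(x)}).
|1/58|_2 = 2

Step 1 — compute v_2(x) by factoring powers of 2 out of the numerator and denominator: v_2(1/58) = -1. Step 2 — apply |x|_p = p^{-v_p(x)} = 2^{1} = 2.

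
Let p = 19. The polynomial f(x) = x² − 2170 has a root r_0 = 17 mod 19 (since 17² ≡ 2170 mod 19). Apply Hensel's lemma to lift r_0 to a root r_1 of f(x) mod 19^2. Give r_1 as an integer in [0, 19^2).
r_1 = 359 (mod 361)

Hensel's recurrence: r_{i+1} = r_i − f(r_i)·(f′(r_i))^{-1} mod 19^{i+2}, with f′(x) = 2x. Iterate:
  r_0 = 17 (mod 19)
  r_1 = 359 (mod 361)
Final: r_1 = 359, and one checks f(r_1) ≡ 0 mod 19^2.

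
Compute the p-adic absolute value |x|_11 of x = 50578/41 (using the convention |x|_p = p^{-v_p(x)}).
|50578/41|_11 = 1/1331

Step 1 — compute v_11(x) by factoring powers of 11 out of the numerator and denominator: v_11(50578/41) = 3. Step 2 — apply |x|_p = p^{-v_p(x)} = 11^{-3} = 1/1331.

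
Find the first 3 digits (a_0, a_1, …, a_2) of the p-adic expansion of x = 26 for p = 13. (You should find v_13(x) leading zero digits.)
(a_0, …, a_2) = (0, 2, 0)

v_13(26) = 1, so a_0 = ... = a_0 = 0. Factor out: x = 13^1 · u with u = 2 a unit in ℤ_13. Expand u iteratively via a_{v+i} = u_i mod 13, u_{i+1} = (u_i − a_{v+i})/13:
  u_0 = 2;  a_1 = 2;  u_1 = (u_0 − 2)/13 = 0
  u_1 = 0;  a_2 = 0;  u_2 = (u_1 − 0)/13 = 0
Digits: (0, 2, 0).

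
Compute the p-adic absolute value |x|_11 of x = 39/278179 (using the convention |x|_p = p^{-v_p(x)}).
|39/278179|_11 = 14641

Step 1 — compute v_11(x) by factoring powers of 11 out of the numerator and denominator: v_11(39/278179) = -4. Step 2 — apply |x|_p = p^{-v_p(x)} = 11^{4} = 14641.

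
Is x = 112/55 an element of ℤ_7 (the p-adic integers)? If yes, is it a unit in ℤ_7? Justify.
x ∈ ℤ_7 but not a unit; v_7(x) = 1 > 0

ℤ_7 = {x ∈ ℚ_7 : v_7(x) ≥ 0} and ℤ_7^× = {x ∈ ℤ_7 : v_7(x) = 0}. Here v_7(112/55) = v_7(num) − v_7(den) = 1; compare against these criteria.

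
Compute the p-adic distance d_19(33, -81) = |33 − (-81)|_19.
d_19(33, -81) = 1/19

Step 1 — x − y = 33 − (-81) = 114. Step 2 — v_19(114) = 1 (factor: 114 = (19^1 · 6); the sign does not affect v_p). Step 3 — |x − y|_19 = 19^{-1} = 1/19.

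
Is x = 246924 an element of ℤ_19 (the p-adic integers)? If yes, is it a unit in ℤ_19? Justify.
x ∈ ℤ_19 but not a unit; v_19(x) = 3 > 0

ℤ_19 = {x ∈ ℚ_19 : v_19(x) ≥ 0} and ℤ_19^× = {x ∈ ℤ_19 : v_19(x) = 0}. Here v_19(246924) = v_19(num) − v_19(den) = 3; compare against these criteria.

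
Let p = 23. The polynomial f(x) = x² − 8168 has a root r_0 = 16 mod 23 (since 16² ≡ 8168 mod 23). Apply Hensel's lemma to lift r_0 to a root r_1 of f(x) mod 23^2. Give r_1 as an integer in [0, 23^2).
r_1 = 131 (mod 529)

Hensel's recurrence: r_{i+1} = r_i − f(r_i)·(f′(r_i))^{-1} mod 23^{i+2}, with f′(x) = 2x. Iterate:
  r_0 = 16 (mod 23)
  r_1 = 131 (mod 529)
Final: r_1 = 131, and one checks f(r_1) ≡ 0 mod 23^2.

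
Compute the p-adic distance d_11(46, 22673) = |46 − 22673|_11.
d_11(46, 22673) = 1/1331

Step 1 — x − y = 46 − 22673 = -22627. Step 2 — v_11(-22627) = 3 (factor: -22627 = −(11^3 · 17); the sign does not affect v_p). Step 3 — |x − y|_11 = 11^{-3} = 1/1331.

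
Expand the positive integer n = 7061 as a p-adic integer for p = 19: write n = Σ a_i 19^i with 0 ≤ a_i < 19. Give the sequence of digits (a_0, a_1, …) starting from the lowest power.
(a_0, a_1, …) = (12, 10, 0, 1)

Repeated division by 19 gives the digits low-to-high: 7061 = 12 + 10·19^1 + 1·19^3. Digit sequence: (12, 10, 0, 1).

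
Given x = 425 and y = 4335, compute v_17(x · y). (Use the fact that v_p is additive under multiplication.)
v_17(1842375) = 3

v_p(x) = 1 (factor: 425 = 17^1 · 25); v_p(y) = 2 (factor: 4335 = 17^2 · 15). Additivity: v_p(xy) = v_p(x) + v_p(y) = 1 + 2 = 3. (Direct check: xy = 1842375 = 17^3 · (375).)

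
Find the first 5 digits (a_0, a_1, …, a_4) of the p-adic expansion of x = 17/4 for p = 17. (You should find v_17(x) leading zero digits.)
(a_0, …, a_4) = (0, 13, 12, 12, 12)

v_17(17/4) = 1, so a_0 = ... = a_0 = 0. Factor out: x = 17^1 · u with u = 1/4 a unit in ℤ_17. Expand u iteratively via a_{v+i} = u_i mod 17, u_{i+1} = (u_i − a_{v+i})/17:
  u_0 = 1/4;  a_1 = 13;  u_1 = (u_0 − 13)/17 = -3/4
  u_1 = -3/4;  a_2 = 12;  u_2 = (u_1 − 12)/17 = -3/4
  u_2 = -3/4;  a_3 = 12;  u_3 = (u_2 − 12)/17 = -3/4
  u_3 = -3/4;  a_4 = 12;  u_4 = (u_3 − 12)/17 = -3/4
Digits: (0, 13, 12, 12, 12).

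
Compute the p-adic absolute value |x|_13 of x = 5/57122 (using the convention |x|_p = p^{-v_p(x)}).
|5/57122|_13 = 28561

Step 1 — compute v_13(x) by factoring powers of 13 out of the numerator and denominator: v_13(5/57122) = -4. Step 2 — apply |x|_p = p^{-v_p(x)} = 13^{4} = 28561.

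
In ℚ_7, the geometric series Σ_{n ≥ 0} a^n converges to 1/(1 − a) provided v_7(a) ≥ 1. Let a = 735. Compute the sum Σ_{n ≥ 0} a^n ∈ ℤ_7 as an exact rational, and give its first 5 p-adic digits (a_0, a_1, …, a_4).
Σ a^n = 1/(1 − a) = -1/734;  first 5 digits = (1, 0, 1, 2, 1)

v_7(a) = 2 ≥ 1, so the series converges in ℤ_7 to 1/(1 − a) = 1/(1 − 735) = -1/734. Expand this rational in ℤ_7: compute digits iteratively via d_i = x_i mod 7, x_{i+1} = (x_i − d_i)/7. The first 5 digits are (1, 0, 1, 2, 1).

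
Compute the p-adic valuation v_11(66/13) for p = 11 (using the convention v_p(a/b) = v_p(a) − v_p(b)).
v_11(66/13) = 1

Factor powers of 11 from the numerator and denominator of the reduced fraction: 66 = 11^1 · 6 and 13 = 11^0 · 13. Apply v_p(a/b) = v_p(a) − v_p(b): v_11(66/13) = 1 − 0 = 1.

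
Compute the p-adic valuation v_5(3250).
v_5(3250) = 3

v_5(n) is the largest exponent k such that 5^k divides n. Factor out: 3250 = 5^3 · 26. (Sign doesn't affect v_p.) So v_5(3250) = 3.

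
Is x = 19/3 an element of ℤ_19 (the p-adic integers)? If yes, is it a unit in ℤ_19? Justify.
x ∈ ℤ_19 but not a unit; v_19(x) = 1 > 0

ℤ_19 = {x ∈ ℚ_19 : v_19(x) ≥ 0} and ℤ_19^× = {x ∈ ℤ_19 : v_19(x) = 0}. Here v_19(19/3) = v_19(num) − v_19(den) = 1; compare against these criteria.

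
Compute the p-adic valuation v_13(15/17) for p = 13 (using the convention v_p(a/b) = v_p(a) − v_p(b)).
v_13(15/17) = 0

Factor powers of 13 from the numerator and denominator of the reduced fraction: 15 = 13^0 · 15 and 17 = 13^0 · 17. Apply v_p(a/b) = v_p(a) − v_p(b): v_13(15/17) = 0 − 0 = 0.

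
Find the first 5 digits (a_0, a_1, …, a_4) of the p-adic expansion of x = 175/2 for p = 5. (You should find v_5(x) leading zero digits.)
(a_0, …, a_4) = (0, 0, 1, 3, 2)

v_5(175/2) = 2, so a_0 = ... = a_1 = 0. Factor out: x = 5^2 · u with u = 7/2 a unit in ℤ_5. Expand u iteratively via a_{v+i} = u_i mod 5, u_{i+1} = (u_i − a_{v+i})/5:
  u_0 = 7/2;  a_2 = 1;  u_1 = (u_0 − 1)/5 = 1/2
  u_1 = 1/2;  a_3 = 3;  u_2 = (u_1 − 3)/5 = -1/2
  u_2 = -1/2;  a_4 = 2;  u_3 = (u_2 − 2)/5 = -1/2
Digits: (0, 0, 1, 3, 2).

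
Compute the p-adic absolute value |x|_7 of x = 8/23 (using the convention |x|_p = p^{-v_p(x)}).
|8/23|_7 = 1

Step 1 — compute v_7(x) by factoring powers of 7 out of the numerator and denominator: v_7(8/23) = 0. Step 2 — apply |x|_p = p^{-v_p(x)} = 7^{0} = 1.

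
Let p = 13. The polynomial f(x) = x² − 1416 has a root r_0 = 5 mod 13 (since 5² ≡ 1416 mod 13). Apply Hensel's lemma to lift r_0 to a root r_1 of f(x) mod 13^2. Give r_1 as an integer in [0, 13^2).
r_1 = 161 (mod 169)

Hensel's recurrence: r_{i+1} = r_i − f(r_i)·(f′(r_i))^{-1} mod 13^{i+2}, with f′(x) = 2x. Iterate:
  r_0 = 5 (mod 13)
  r_1 = 161 (mod 169)
Final: r_1 = 161, and one checks f(r_1) ≡ 0 mod 13^2.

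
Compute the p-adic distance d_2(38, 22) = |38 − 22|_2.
d_2(38, 22) = 1/16

Step 1 — x − y = 38 − 22 = 16. Step 2 — v_2(16) = 4 (factor: 16 = (2^4 · 1); the sign does not affect v_p). Step 3 — |x − y|_2 = 2^{-4} = 1/16.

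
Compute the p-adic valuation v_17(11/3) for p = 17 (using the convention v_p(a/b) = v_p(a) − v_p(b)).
v_17(11/3) = 0

Factor powers of 17 from the numerator and denominator of the reduced fraction: 11 = 17^0 · 11 and 3 = 17^0 · 3. Apply v_p(a/b) = v_p(a) − v_p(b): v_17(11/3) = 0 − 0 = 0.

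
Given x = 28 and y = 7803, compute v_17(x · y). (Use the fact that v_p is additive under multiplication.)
v_17(218484) = 2

v_p(x) = 0 (factor: 28 = 17^0 · 28); v_p(y) = 2 (factor: 7803 = 17^2 · 27). Additivity: v_p(xy) = v_p(x) + v_p(y) = 0 + 2 = 2. (Direct check: xy = 218484 = 17^2 · (756).)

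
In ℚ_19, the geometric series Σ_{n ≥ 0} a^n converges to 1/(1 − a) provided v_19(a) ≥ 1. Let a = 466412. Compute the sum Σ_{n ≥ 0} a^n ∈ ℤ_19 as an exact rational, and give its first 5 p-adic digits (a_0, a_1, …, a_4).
Σ a^n = 1/(1 − a) = -1/466411;  first 5 digits = (1, 0, 0, 11, 3)

v_19(a) = 3 ≥ 1, so the series converges in ℤ_19 to 1/(1 − a) = 1/(1 − 466412) = -1/466411. Expand this rational in ℤ_19: compute digits iteratively via d_i = x_i mod 19, x_{i+1} = (x_i − d_i)/19. The first 5 digits are (1, 0, 0, 11, 3).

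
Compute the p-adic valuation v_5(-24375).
v_5(-24375) = 4

v_5(n) is the largest exponent k such that 5^k divides n. Factor out: -24375 = -5^4 · 39. (Sign doesn't affect v_p.) So v_5(-24375) = 4.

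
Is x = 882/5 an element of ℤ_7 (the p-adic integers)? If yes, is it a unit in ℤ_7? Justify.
x ∈ ℤ_7 but not a unit; v_7(x) = 2 > 0

ℤ_7 = {x ∈ ℚ_7 : v_7(x) ≥ 0} and ℤ_7^× = {x ∈ ℤ_7 : v_7(x) = 0}. Here v_7(882/5) = v_7(num) − v_7(den) = 2; compare against these criteria.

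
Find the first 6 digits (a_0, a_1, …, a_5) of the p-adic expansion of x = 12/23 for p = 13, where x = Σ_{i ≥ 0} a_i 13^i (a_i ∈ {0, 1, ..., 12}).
(a_0, …, a_5) = (9, 5, 12, 3, 11, 11)

v_13(12/23) = 0 (numerator and denominator both coprime to 13), so x ∈ ℤ_13^×. Compute digits iteratively via a_i = x_i mod 13, x_{i+1} = (x_i − a_i)/13, with x_0 = x:
  x_0 = 12/23;  a_0 = 9;  x_1 = (x_0 − 9)/13 = -15/23
  x_1 = -15/23;  a_1 = 5;  x_2 = (x_1 − 5)/13 = -10/23
  x_2 = -10/23;  a_2 = 12;  x_3 = (x_2 − 12)/13 = -22/23
  x_3 = -22/23;  a_3 = 3;  x_4 = (x_3 − 3)/13 = -7/23
  x_4 = -7/23;  a_4 = 11;  x_5 = (x_4 − 11)/13 = -20/23
  x_5 = -20/23;  a_5 = 11;  x_6 = (x_5 − 11)/13 = -21/23
Digits: (9, 5, 12, 3, 11, 11).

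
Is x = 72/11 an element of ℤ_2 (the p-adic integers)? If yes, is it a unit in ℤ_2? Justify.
x ∈ ℤ_2 but not a unit; v_2(x) = 3 > 0

ℤ_2 = {x ∈ ℚ_2 : v_2(x) ≥ 0} and ℤ_2^× = {x ∈ ℤ_2 : v_2(x) = 0}. Here v_2(72/11) = v_2(num) − v_2(den) = 3; compare against these criteria.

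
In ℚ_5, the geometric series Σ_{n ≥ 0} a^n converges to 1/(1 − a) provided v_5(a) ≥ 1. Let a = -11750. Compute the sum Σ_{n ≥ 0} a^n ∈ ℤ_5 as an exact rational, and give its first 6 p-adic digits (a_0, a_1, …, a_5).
Σ a^n = 1/(1 − a) = 1/11751;  first 6 digits = (1, 0, 0, 1, 1, 1)

v_5(a) = 3 ≥ 1, so the series converges in ℤ_5 to 1/(1 − a) = 1/(1 − (-11750)) = 1/11751. Expand this rational in ℤ_5: compute digits iteratively via d_i = x_i mod 5, x_{i+1} = (x_i − d_i)/5. The first 6 digits are (1, 0, 0, 1, 1, 1).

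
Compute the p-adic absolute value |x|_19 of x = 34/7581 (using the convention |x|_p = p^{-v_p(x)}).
|34/7581|_19 = 361

Step 1 — compute v_19(x) by factoring powers of 19 out of the numerator and denominator: v_19(34/7581) = -2. Step 2 — apply |x|_p = p^{-v_p(x)} = 19^{2} = 361.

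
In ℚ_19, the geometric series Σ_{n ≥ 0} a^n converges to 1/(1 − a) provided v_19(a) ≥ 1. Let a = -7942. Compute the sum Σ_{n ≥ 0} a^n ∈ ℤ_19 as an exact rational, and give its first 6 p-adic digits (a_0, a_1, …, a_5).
Σ a^n = 1/(1 − a) = 1/7943;  first 6 digits = (1, 0, 16, 17, 8, 6)

v_19(a) = 2 ≥ 1, so the series converges in ℤ_19 to 1/(1 − a) = 1/(1 − (-7942)) = 1/7943. Expand this rational in ℤ_19: compute digits iteratively via d_i = x_i mod 19, x_{i+1} = (x_i − d_i)/19. The first 6 digits are (1, 0, 16, 17, 8, 6).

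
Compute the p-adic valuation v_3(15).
v_3(15) = 1

v_3(n) is the largest exponent k such that 3^k divides n. Factor out: 15 = 3^1 · 5. (Sign doesn't affect v_p.) So v_3(15) = 1.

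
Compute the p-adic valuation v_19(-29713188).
v_19(-29713188) = 5

v_19(n) is the largest exponent k such that 19^k divides n. Factor out: -29713188 = -19^5 · 12. (Sign doesn't affect v_p.) So v_19(-29713188) = 5.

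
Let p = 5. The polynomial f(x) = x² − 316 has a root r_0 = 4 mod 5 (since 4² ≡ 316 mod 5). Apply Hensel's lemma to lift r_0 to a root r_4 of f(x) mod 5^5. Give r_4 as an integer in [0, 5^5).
r_4 = 354 (mod 3125)

Hensel's recurrence: r_{i+1} = r_i − f(r_i)·(f′(r_i))^{-1} mod 5^{i+2}, with f′(x) = 2x. Iterate:
  r_0 = 4 (mod 5)
  r_1 = 4 (mod 25)
  r_2 = 104 (mod 125)
  r_3 = 354 (mod 625)
  r_4 = 354 (mod 3125)
Final: r_4 = 354, and one checks f(r_4) ≡ 0 mod 5^5.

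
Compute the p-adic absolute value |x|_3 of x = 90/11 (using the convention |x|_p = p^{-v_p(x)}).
|90/11|_3 = 1/9

Step 1 — compute v_3(x) by factoring powers of 3 out of the numerator and denominator: v_3(90/11) = 2. Step 2 — apply |x|_p = p^{-v_p(x)} = 3^{-2} = 1/9.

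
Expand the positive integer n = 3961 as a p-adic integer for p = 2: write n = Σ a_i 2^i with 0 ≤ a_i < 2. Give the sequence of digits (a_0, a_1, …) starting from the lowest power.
(a_0, a_1, …) = (1, 0, 0, 1, 1, 1, 1, 0, 1, 1, 1, 1)

Repeated division by 2 gives the digits low-to-high: 3961 = 1 + 1·2^3 + 1·2^4 + 1·2^5 + 1·2^6 + 1·2^8 + 1·2^9 + 1·2^10 + 1·2^11. Digit sequence: (1, 0, 0, 1, 1, 1, 1, 0, 1, 1, 1, 1).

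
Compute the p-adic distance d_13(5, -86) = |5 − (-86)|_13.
d_13(5, -86) = 1/13

Step 1 — x − y = 5 − (-86) = 91. Step 2 — v_13(91) = 1 (factor: 91 = (13^1 · 7); the sign does not affect v_p). Step 3 — |x − y|_13 = 13^{-1} = 1/13.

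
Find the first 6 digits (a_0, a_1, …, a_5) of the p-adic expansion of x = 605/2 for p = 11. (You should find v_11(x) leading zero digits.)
(a_0, …, a_5) = (0, 0, 8, 5, 5, 5)

v_11(605/2) = 2, so a_0 = ... = a_1 = 0. Factor out: x = 11^2 · u with u = 5/2 a unit in ℤ_11. Expand u iteratively via a_{v+i} = u_i mod 11, u_{i+1} = (u_i − a_{v+i})/11:
  u_0 = 5/2;  a_2 = 8;  u_1 = (u_0 − 8)/11 = -1/2
  u_1 = -1/2;  a_3 = 5;  u_2 = (u_1 − 5)/11 = -1/2
  u_2 = -1/2;  a_4 = 5;  u_3 = (u_2 − 5)/11 = -1/2
  u_3 = -1/2;  a_5 = 5;  u_4 = (u_3 − 5)/11 = -1/2
Digits: (0, 0, 8, 5, 5, 5).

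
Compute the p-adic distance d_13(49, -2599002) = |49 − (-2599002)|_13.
d_13(49, -2599002) = 1/371293

Step 1 — x − y = 49 − (-2599002) = 2599051. Step 2 — v_13(2599051) = 5 (factor: 2599051 = (13^5 · 7); the sign does not affect v_p). Step 3 — |x − y|_13 = 13^{-5} = 1/371293.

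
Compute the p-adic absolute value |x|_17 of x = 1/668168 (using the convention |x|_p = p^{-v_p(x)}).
|1/668168|_17 = 83521

Step 1 — compute v_17(x) by factoring powers of 17 out of the numerator and denominator: v_17(1/668168) = -4. Step 2 — apply |x|_p = p^{-v_p(x)} = 17^{4} = 83521.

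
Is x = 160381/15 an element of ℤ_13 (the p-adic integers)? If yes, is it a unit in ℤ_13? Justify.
x ∈ ℤ_13 but not a unit; v_13(x) = 3 > 0

ℤ_13 = {x ∈ ℚ_13 : v_13(x) ≥ 0} and ℤ_13^× = {x ∈ ℤ_13 : v_13(x) = 0}. Here v_13(160381/15) = v_13(num) − v_13(den) = 3; compare against these criteria.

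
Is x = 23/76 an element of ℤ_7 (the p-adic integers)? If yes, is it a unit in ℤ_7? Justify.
x ∈ ℤ_7^× (unit); v_7(x) = 0

ℤ_7 = {x ∈ ℚ_7 : v_7(x) ≥ 0} and ℤ_7^× = {x ∈ ℤ_7 : v_7(x) = 0}. Here v_7(23/76) = v_7(num) − v_7(den) = 0; compare against these criteria.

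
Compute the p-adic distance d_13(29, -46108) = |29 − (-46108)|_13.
d_13(29, -46108) = 1/2197

Step 1 — x − y = 29 − (-46108) = 46137. Step 2 — v_13(46137) = 3 (factor: 46137 = (13^3 · 21); the sign does not affect v_p). Step 3 — |x − y|_13 = 13^{-3} = 1/2197.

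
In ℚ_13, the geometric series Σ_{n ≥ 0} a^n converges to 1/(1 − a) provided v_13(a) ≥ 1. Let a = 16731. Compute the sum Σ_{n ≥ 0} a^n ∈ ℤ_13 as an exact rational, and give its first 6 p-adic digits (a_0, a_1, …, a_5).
Σ a^n = 1/(1 − a) = -1/16730;  first 6 digits = (1, 0, 8, 7, 12, 12)

v_13(a) = 2 ≥ 1, so the series converges in ℤ_13 to 1/(1 − a) = 1/(1 − 16731) = -1/16730. Expand this rational in ℤ_13: compute digits iteratively via d_i = x_i mod 13, x_{i+1} = (x_i − d_i)/13. The first 6 digits are (1, 0, 8, 7, 12, 12).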